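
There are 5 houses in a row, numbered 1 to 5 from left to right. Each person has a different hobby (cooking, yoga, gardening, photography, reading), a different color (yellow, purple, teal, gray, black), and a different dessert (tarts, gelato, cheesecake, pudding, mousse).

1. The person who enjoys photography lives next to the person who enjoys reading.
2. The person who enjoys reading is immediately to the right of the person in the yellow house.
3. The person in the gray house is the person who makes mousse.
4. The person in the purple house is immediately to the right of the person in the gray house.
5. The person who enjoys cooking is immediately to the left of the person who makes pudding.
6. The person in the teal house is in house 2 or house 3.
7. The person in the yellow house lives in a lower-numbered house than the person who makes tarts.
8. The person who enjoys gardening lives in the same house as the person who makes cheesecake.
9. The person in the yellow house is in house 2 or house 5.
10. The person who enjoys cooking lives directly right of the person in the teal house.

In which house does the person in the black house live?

1

By clue 9, the person in the yellow house is in house 2.
That leaves teal as the color for house 3.
From clue 2, the person who enjoys reading must be in house 3.
The person in the purple house is in house 5 (clue 4).
Clue 4 places the person in the gray house in house 4.
From clue 10, the person who enjoys cooking must be in house 4.
The only color still possible for house 1 is black.
From clue 1, the person who enjoys photography must be in house 2.
Clue 3 places the person who makes mousse in house 4.
Clue 5 places the person who makes pudding in house 5.
Clue 8: the person who enjoys gardening is in house 1.
Clue 8: the person who makes cheesecake is in house 1.
House 5's hobby must be yoga (nothing else left).
That leaves gelato as the dessert for house 2.
That leaves tarts as the dessert for house 3.
So: house 1 = gardening/black/cheesecake, house 2 = photography/yellow/gelato, house 3 = reading/teal/tarts, house 4 = cooking/gray/mousse, house 5 = yoga/purple/pudding.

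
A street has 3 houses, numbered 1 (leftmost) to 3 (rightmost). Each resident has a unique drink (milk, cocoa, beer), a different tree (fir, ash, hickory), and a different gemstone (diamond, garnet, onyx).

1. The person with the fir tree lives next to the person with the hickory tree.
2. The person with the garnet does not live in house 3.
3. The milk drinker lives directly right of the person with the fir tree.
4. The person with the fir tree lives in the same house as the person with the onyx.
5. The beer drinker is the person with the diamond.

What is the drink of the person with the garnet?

The only gemstone still possible for house 3 is diamond.
The beer drinker is in house 3 (clue 5).
That leaves cocoa as the drink for house 1.
House 2 drink: only milk fits.
By clue 3, the person with the fir tree is in house 1.
Clue 4 places the person with the onyx in house 1.
The only gemstone still possible for house 2 is garnet.
Clue 1: the person with the hickory tree is in house 2.
The only tree still possible for house 3 is ash.
So: house 1 = cocoa/fir/onyx, house 2 = milk/hickory/garnet, house 3 = beer/ash/diamond.

milk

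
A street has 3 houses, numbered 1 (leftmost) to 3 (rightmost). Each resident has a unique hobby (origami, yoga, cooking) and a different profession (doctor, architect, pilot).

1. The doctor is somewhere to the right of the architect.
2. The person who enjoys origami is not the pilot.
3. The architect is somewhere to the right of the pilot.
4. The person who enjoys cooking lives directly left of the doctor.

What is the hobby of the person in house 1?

yoga

Clue 3: the architect is in house 2.
By clue 3, the pilot is in house 1.
The only profession still possible for house 3 is doctor.
By clue 4, the person who enjoys cooking is in house 2.
That leaves yoga as the hobby for house 1.
The only hobby still possible for house 3 is origami.
So: house 1 = yoga/pilot, house 2 = cooking/architect, house 3 = origami/doctor.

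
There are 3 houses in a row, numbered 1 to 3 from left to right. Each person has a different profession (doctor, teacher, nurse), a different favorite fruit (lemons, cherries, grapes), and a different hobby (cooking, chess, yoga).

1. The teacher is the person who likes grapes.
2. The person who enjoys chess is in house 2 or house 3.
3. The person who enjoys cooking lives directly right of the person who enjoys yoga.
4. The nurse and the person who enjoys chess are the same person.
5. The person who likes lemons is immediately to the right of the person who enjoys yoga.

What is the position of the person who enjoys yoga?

1

House 1 hobby: only yoga fits.
Clue 3 places the person who enjoys cooking in house 2.
From clue 5, the person who likes lemons must be in house 2.
House 3's hobby must be chess (nothing else left).
Clue 4: the nurse is in house 3.
House 2's profession must be doctor (nothing else left).
The person who likes grapes is in house 1 (clue 1).
The only profession still possible for house 1 is teacher.
So house 3 gets cherries for favorite fruit.
So: house 1 = teacher/grapes/yoga, house 2 = doctor/lemons/cooking, house 3 = nurse/cherries/chess.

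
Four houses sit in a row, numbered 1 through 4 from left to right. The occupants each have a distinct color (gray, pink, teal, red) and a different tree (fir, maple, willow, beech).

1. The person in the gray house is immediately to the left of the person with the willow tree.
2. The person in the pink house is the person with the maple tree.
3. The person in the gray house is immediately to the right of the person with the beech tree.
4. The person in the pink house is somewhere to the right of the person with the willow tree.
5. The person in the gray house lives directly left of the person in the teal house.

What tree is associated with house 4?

maple

House 1's color must be red (nothing else left).
The only color still possible for house 2 is gray.
The person with the willow tree is in house 3 (clue 1).
Clue 3 places the person with the beech tree in house 1.
Clue 4 places the person in the pink house in house 4.
Clue 5: the person in the teal house is in house 3.
So house 2 gets fir for tree.
House 4's tree must be maple (nothing else left).
So: house 1 = red/beech, house 2 = gray/fir, house 3 = teal/willow, house 4 = pink/maple.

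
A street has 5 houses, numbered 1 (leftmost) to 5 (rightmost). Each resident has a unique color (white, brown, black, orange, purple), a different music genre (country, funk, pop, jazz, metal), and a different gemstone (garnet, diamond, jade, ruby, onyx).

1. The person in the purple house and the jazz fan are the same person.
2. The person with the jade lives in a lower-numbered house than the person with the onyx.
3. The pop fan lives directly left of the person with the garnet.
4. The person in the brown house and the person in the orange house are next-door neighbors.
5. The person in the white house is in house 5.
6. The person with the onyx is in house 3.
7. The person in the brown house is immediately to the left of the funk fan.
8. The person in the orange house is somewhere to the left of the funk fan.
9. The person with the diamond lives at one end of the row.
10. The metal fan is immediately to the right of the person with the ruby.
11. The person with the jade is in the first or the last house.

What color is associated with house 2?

brown

Clue 5: the person in the white house is in house 5.
The person with the onyx is in house 3 (clue 6).
Clue 11: the person with the jade is in house 1.
The only gemstone still possible for house 5 is diamond.
The metal fan is narrowed to house 3 or 5; consider each.
Placing it in house 3 leads to a contradiction, so it's in house 5.
Clue 10: the person with the ruby is in house 4.
The only gemstone still possible for house 2 is garnet.
By clue 3, the pop fan is in house 1.
The person in the brown house is narrowed to house 1 or 2 or 3; consider each.
Placing it in house 1 and house 3 leads to a contradiction, so it's in house 2.
Clue 7 places the funk fan in house 3.
By clue 8, the person in the orange house is in house 1.
From clue 1, the person in the purple house must be in house 4.
From clue 1, the jazz fan must be in house 4.
House 3's color must be black (nothing else left).
House 2's music genre must be country (nothing else left).
So: house 1 = orange/pop/jade, house 2 = brown/country/garnet, house 3 = black/funk/onyx, house 4 = purple/jazz/ruby, house 5 = white/metal/diamond.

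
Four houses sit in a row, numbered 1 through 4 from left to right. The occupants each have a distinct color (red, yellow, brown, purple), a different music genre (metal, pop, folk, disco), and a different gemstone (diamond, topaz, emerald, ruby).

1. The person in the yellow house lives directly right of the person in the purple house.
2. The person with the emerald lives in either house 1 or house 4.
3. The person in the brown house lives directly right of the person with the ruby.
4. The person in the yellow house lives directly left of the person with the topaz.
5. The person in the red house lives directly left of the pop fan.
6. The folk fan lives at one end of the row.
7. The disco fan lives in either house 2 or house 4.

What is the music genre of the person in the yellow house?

metal

That leaves brown as the color for house 4.
From clue 3, the person with the ruby must be in house 3.
So house 2 gets diamond for gemstone.
From clue 4, the person in the yellow house must be in house 3.
The only gemstone still possible for house 1 is emerald.
That leaves topaz as the gemstone for house 4.
From clue 1, the person in the purple house must be in house 2.
That leaves red as the color for house 1.
By clue 5, the pop fan is in house 2.
The only music genre still possible for house 3 is metal.
House 4 music genre: only disco fits.
The only music genre still possible for house 1 is folk.
So: house 1 = red/folk/emerald, house 2 = purple/pop/diamond, house 3 = yellow/metal/ruby, house 4 = brown/disco/topaz.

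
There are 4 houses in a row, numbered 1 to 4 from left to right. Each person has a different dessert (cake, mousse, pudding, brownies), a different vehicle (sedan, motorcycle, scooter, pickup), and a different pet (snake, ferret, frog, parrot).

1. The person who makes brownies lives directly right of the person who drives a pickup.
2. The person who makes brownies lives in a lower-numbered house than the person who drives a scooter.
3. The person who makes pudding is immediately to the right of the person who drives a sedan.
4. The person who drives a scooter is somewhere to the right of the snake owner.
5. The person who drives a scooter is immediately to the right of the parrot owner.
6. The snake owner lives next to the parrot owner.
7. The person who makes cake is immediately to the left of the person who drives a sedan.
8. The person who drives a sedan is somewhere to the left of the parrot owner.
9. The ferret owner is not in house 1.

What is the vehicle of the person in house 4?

scooter

Clue 8: the person who drives a sedan is in house 2.
The parrot owner is in house 3 (clue 8).
From clue 1, the person who makes brownies must be in house 2.
Clue 1: the person who drives a pickup is in house 1.
Clue 3: the person who makes pudding is in house 3.
Clue 5 places the person who drives a scooter in house 4.
From clue 6, the snake owner must be in house 2.
Clue 7 places the person who makes cake in house 1.
House 4's dessert must be mousse (nothing else left).
So house 3 gets motorcycle for vehicle.
That leaves frog as the pet for house 1.
The only pet still possible for house 4 is ferret.
So: house 1 = cake/pickup/frog, house 2 = brownies/sedan/snake, house 3 = pudding/motorcycle/parrot, house 4 = mousse/scooter/ferret.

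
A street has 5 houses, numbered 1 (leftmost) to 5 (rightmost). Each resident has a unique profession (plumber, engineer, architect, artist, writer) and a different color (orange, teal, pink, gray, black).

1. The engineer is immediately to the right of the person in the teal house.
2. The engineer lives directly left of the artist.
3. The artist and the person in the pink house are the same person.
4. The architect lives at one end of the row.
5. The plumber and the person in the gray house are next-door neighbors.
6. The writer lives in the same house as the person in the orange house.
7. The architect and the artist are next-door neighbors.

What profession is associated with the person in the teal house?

By clue 7, the architect is in house 5.
The artist is in house 4 (clue 7).
Clue 2: the engineer is in house 3.
Clue 3 places the person in the pink house in house 4.
So house 5 gets black for color.
The person in the teal house is in house 2 (clue 1).
House 3's color must be gray (nothing else left).
Clue 5: the plumber is in house 2.
The writer is in house 1 (clue 6).
House 1's color must be orange (nothing else left).
So: house 1 = writer/orange, house 2 = plumber/teal, house 3 = engineer/gray, house 4 = artist/pink, house 5 = architect/black.

plumber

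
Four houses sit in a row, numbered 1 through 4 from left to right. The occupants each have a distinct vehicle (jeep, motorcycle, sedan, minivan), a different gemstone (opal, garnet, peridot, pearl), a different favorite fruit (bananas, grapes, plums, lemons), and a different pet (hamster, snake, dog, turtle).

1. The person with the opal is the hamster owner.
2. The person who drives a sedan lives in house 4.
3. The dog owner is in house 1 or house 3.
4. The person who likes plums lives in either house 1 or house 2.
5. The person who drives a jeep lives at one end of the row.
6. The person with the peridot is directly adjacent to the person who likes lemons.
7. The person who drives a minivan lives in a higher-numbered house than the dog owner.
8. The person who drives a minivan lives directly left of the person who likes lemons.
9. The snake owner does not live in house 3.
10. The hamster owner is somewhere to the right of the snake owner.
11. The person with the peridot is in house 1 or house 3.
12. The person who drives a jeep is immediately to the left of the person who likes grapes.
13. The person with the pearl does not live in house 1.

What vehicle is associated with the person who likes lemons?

By clue 2, the person who drives a sedan is in house 4.
Clue 12: the person who drives a jeep is in house 1.
From clue 12, the person who likes grapes must be in house 2.
So house 1 gets plums for favorite fruit.
From clue 6, the person with the peridot must be in house 3.
Clue 6 places the person who likes lemons in house 4.
From clue 7, the dog owner must be in house 1.
From clue 8, the person who drives a minivan must be in house 3.
That leaves motorcycle as the vehicle for house 2.
House 1 gemstone: only garnet fits.
The only favorite fruit still possible for house 3 is bananas.
The hamster owner is in house 4 (clue 10).
House 2 pet: only snake fits.
That leaves turtle as the pet for house 3.
Clue 1: the person with the opal is in house 4.
That leaves pearl as the gemstone for house 2.
So: house 1 = jeep/garnet/plums/dog, house 2 = motorcycle/pearl/grapes/snake, house 3 = minivan/peridot/bananas/turtle, house 4 = sedan/opal/lemons/hamster.

sedan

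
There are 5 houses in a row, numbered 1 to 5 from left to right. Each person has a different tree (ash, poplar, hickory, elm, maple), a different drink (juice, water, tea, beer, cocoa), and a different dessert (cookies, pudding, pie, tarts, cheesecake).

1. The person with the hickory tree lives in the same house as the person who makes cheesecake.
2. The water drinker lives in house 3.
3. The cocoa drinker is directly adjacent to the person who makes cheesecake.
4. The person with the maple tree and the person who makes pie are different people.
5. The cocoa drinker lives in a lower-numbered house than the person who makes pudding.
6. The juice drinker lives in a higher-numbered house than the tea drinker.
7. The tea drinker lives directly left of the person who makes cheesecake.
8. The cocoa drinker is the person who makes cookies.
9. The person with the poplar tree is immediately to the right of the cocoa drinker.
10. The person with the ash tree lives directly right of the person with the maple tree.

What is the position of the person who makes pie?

Clue 2 places the water drinker in house 3.
The person with the hickory tree is narrowed to house 2 or 3 or 5; consider each.
Placing it in house 2 and house 5 leads to a contradiction, so it's in house 3.
By clue 1, the person who makes cheesecake is in house 3.
Clue 7 places the tea drinker in house 2.
The only drink still possible for house 1 is beer.
House 4's drink must be cocoa (nothing else left).
The only drink still possible for house 5 is juice.
Clue 5: the person who makes pudding is in house 5.
From clue 8, the person who makes cookies must be in house 4.
House 5's tree must be poplar (nothing else left).
Clue 10 places the person with the maple tree in house 1.
House 2's tree must be ash (nothing else left).
House 4 tree: only elm fits.
By clue 4, the person who makes pie is in house 2.
So house 1 gets tarts for dessert.
So: house 1 = maple/beer/tarts, house 2 = ash/tea/pie, house 3 = hickory/water/cheesecake, house 4 = elm/cocoa/cookies, house 5 = poplar/juice/pudding.

2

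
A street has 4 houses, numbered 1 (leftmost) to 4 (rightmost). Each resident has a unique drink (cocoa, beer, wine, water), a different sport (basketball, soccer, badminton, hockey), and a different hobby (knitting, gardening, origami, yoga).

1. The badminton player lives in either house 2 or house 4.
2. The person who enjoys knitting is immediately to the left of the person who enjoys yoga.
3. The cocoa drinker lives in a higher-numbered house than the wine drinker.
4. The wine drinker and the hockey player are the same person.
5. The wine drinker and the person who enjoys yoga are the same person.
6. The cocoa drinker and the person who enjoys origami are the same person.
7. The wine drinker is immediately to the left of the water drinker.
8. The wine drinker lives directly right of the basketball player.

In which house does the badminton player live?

4

The only drink still possible for house 1 is beer.
House 2's drink must be wine (nothing else left).
The hockey player is in house 2 (clue 4).
From clue 5, the person who enjoys yoga must be in house 2.
The water drinker is in house 3 (clue 7).
From clue 8, the basketball player must be in house 1.
That leaves cocoa as the drink for house 4.
So house 3 gets soccer for sport.
So house 4 gets badminton for sport.
The person who enjoys origami is in house 4 (clue 6).
House 1 hobby: only knitting fits.
House 3 hobby: only gardening fits.
So: house 1 = beer/basketball/knitting, house 2 = wine/hockey/yoga, house 3 = water/soccer/gardening, house 4 = cocoa/badminton/origami.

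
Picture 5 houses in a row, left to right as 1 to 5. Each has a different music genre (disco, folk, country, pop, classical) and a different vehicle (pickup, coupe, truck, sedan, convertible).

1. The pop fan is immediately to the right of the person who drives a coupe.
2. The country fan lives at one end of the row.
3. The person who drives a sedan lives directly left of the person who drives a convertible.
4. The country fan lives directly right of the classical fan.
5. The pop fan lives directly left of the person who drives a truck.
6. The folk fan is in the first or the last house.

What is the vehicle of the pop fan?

Clue 4: the country fan is in house 5.
The classical fan is in house 4 (clue 4).
That leaves folk as the music genre for house 1.
The disco fan is narrowed to house 2 or 3; consider each.
Placing it in house 2 leads to a contradiction, so it's in house 3.
The only music genre still possible for house 2 is pop.
From clue 1, the person who drives a coupe must be in house 1.
Clue 5 places the person who drives a truck in house 3.
The person who drives a sedan is in house 4 (clue 3).
By clue 3, the person who drives a convertible is in house 5.
House 2's vehicle must be pickup (nothing else left).
So: house 1 = folk/coupe, house 2 = pop/pickup, house 3 = disco/truck, house 4 = classical/sedan, house 5 = country/convertible.

pickup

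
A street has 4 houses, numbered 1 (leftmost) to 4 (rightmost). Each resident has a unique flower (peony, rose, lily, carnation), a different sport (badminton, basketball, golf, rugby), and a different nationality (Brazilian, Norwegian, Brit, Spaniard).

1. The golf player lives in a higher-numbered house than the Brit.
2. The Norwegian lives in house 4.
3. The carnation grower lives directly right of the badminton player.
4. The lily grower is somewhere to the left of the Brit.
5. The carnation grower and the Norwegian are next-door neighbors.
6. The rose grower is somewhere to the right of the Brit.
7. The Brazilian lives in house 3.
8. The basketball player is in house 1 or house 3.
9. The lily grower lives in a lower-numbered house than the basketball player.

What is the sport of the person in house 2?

badminton

By clue 2, the Norwegian is in house 4.
Clue 5: the carnation grower is in house 3.
Clue 7 places the Brazilian in house 3.
From clue 9, the basketball player must be in house 3.
House 1's nationality must be Spaniard (nothing else left).
So house 2 gets Brit for nationality.
Clue 1 places the golf player in house 4.
Clue 3 places the badminton player in house 2.
Clue 4: the lily grower is in house 1.
That leaves peony as the flower for house 2.
House 4 flower: only rose fits.
House 1's sport must be rugby (nothing else left).
So: house 1 = lily/rugby/Spaniard, house 2 = peony/badminton/Brit, house 3 = carnation/basketball/Brazilian, house 4 = rose/golf/Norwegian.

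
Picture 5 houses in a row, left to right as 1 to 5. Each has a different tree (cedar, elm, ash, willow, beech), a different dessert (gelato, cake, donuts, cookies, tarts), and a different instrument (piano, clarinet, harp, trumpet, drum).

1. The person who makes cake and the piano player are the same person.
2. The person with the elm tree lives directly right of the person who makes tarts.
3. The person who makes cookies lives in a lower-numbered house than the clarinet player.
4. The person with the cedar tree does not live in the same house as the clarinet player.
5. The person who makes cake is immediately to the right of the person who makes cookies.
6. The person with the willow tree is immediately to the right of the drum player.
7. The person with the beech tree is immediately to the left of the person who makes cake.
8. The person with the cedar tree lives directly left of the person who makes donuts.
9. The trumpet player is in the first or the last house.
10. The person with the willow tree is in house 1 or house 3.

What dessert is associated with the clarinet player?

donuts

From clue 10, the person with the willow tree must be in house 3.
From clue 6, the drum player must be in house 2.
The person with the beech tree is narrowed to house 2 or 4; consider each.
Placing it in house 4 leads to a contradiction, so it's in house 2.
The person who makes cake is in house 3 (clue 7).
Clue 1 places the piano player in house 3.
From clue 2, the person with the elm tree must be in house 5.
From clue 2, the person who makes tarts must be in house 4.
The person who makes cookies is in house 2 (clue 5).
So house 1 gets gelato for dessert.
House 5's dessert must be donuts (nothing else left).
Clue 8 places the person with the cedar tree in house 4.
House 1's tree must be ash (nothing else left).
From clue 4, the clarinet player must be in house 5.
The only instrument still possible for house 1 is trumpet.
House 4's instrument must be harp (nothing else left).
So: house 1 = ash/gelato/trumpet, house 2 = beech/cookies/drum, house 3 = willow/cake/piano, house 4 = cedar/tarts/harp, house 5 = elm/donuts/clarinet.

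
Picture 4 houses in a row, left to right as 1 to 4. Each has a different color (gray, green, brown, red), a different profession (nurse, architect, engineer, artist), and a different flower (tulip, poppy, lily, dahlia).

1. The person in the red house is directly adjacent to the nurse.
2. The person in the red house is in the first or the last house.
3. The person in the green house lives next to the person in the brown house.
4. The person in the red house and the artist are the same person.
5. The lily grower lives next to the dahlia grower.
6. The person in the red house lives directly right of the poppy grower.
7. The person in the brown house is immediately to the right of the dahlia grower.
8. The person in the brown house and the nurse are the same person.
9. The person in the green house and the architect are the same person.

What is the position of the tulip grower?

By clue 6, the person in the red house is in house 4.
By clue 6, the poppy grower is in house 3.
Clue 1 places the nurse in house 3.
Clue 4 places the artist in house 4.
By clue 8, the person in the brown house is in house 3.
So house 4 gets tulip for flower.
By clue 3, the person in the green house is in house 2.
The dahlia grower is in house 2 (clue 7).
Clue 9: the architect is in house 2.
House 1 color: only gray fits.
The only profession still possible for house 1 is engineer.
The only flower still possible for house 1 is lily.
So: house 1 = gray/engineer/lily, house 2 = green/architect/dahlia, house 3 = brown/nurse/poppy, house 4 = red/artist/tulip.

4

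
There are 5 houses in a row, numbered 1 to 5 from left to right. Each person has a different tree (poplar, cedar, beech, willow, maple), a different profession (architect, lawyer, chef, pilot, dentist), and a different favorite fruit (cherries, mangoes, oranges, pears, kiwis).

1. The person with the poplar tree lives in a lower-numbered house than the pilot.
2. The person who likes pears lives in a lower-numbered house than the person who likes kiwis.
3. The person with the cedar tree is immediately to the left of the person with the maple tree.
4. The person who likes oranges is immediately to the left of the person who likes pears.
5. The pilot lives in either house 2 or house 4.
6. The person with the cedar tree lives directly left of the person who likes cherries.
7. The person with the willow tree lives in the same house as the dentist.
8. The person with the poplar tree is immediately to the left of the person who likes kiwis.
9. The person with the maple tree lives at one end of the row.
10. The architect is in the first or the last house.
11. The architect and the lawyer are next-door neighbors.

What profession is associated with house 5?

chef

The person with the maple tree is in house 5 (clue 9).
The person with the cedar tree is in house 4 (clue 3).
Clue 6 places the person who likes cherries in house 5.
By clue 1, the pilot is in house 4.
From clue 11, the architect must be in house 1.
That leaves lawyer as the profession for house 2.
The only profession still possible for house 3 is dentist.
That leaves chef as the profession for house 5.
Clue 7: the person with the willow tree is in house 3.
House 1 tree: only beech fits.
House 2 tree: only poplar fits.
The person who likes kiwis is in house 3 (clue 8).
So house 4 gets mangoes for favorite fruit.
By clue 4, the person who likes oranges is in house 1.
That leaves pears as the favorite fruit for house 2.
So: house 1 = beech/architect/oranges, house 2 = poplar/lawyer/pears, house 3 = willow/dentist/kiwis, house 4 = cedar/pilot/mangoes, house 5 = maple/chef/cherries.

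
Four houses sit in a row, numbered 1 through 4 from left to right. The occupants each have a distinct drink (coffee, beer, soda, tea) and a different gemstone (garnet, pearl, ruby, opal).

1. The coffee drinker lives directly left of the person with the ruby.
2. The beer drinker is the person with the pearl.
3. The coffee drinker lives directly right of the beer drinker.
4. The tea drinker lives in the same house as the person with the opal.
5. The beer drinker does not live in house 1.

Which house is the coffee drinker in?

Clue 5 places the beer drinker in house 2.
From clue 1, the person with the ruby must be in house 4.
The person with the pearl is in house 2 (clue 2).
House 3 drink: only coffee fits.
From clue 4, the tea drinker must be in house 1.
Clue 4: the person with the opal is in house 1.
The only drink still possible for house 4 is soda.
The only gemstone still possible for house 3 is garnet.
So: house 1 = tea/opal, house 2 = beer/pearl, house 3 = coffee/garnet, house 4 = soda/ruby.

3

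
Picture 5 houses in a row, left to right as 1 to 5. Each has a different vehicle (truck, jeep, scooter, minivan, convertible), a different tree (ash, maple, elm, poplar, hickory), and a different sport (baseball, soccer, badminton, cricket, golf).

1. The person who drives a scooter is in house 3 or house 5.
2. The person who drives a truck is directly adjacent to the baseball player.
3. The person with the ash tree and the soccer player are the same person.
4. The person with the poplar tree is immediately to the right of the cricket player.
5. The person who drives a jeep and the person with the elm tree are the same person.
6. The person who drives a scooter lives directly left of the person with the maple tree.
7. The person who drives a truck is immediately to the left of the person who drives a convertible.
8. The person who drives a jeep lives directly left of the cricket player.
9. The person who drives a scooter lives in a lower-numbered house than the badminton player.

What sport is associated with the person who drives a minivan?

Clue 6: the person who drives a scooter is in house 3.
From clue 6, the person with the maple tree must be in house 4.
From clue 8, the person who drives a jeep must be in house 1.
Clue 8 places the cricket player in house 2.
By clue 4, the person with the poplar tree is in house 3.
By clue 5, the person with the elm tree is in house 1.
From clue 7, the person who drives a convertible must be in house 5.
The only vehicle still possible for house 2 is minivan.
That leaves truck as the vehicle for house 4.
House 2 tree: only hickory fits.
House 5 tree: only ash fits.
Clue 3 places the soccer player in house 5.
House 1 sport: only golf fits.
That leaves baseball as the sport for house 3.
The only sport still possible for house 4 is badminton.
So: house 1 = jeep/elm/golf, house 2 = minivan/hickory/cricket, house 3 = scooter/poplar/baseball, house 4 = truck/maple/badminton, house 5 = convertible/ash/soccer.

cricket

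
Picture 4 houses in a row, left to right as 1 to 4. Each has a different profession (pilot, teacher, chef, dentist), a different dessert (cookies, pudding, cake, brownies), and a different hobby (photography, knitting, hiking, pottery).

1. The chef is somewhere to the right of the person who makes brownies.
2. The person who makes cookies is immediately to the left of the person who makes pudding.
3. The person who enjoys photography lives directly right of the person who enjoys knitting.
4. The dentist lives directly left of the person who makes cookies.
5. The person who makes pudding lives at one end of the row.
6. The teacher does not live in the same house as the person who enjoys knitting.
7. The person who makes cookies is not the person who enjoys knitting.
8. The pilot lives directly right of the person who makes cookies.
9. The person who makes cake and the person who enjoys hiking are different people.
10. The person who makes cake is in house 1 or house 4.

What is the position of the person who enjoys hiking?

4

Clue 5: the person who makes pudding is in house 4.
That leaves cake as the dessert for house 1.
Clue 2: the person who makes cookies is in house 3.
Clue 4 places the dentist in house 2.
Clue 8: the pilot is in house 4.
House 1's profession must be teacher (nothing else left).
House 3 profession: only chef fits.
So house 2 gets brownies for dessert.
From clue 6, the person who enjoys knitting must be in house 2.
That leaves pottery as the hobby for house 1.
That leaves hiking as the hobby for house 4.
House 3 hobby: only photography fits.
So: house 1 = teacher/cake/pottery, house 2 = dentist/brownies/knitting, house 3 = chef/cookies/photography, house 4 = pilot/pudding/hiking.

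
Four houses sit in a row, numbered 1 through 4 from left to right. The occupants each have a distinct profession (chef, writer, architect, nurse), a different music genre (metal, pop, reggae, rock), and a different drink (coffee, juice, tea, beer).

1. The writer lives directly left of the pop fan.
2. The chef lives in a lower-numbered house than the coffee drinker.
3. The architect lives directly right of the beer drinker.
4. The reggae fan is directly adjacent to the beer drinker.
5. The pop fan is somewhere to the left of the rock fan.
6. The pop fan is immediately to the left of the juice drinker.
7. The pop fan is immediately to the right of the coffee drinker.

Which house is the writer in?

2

The pop fan is in house 3 (clue 7).
Clue 7: the coffee drinker is in house 2.
That leaves rock as the music genre for house 4.
By clue 1, the writer is in house 2.
From clue 2, the chef must be in house 1.
From clue 4, the reggae fan must be in house 2.
From clue 6, the juice drinker must be in house 4.
House 3's profession must be nurse (nothing else left).
House 4's profession must be architect (nothing else left).
The only music genre still possible for house 1 is metal.
Clue 3 places the beer drinker in house 3.
The only drink still possible for house 1 is tea.
So: house 1 = chef/metal/tea, house 2 = writer/reggae/coffee, house 3 = nurse/pop/beer, house 4 = architect/rock/juice.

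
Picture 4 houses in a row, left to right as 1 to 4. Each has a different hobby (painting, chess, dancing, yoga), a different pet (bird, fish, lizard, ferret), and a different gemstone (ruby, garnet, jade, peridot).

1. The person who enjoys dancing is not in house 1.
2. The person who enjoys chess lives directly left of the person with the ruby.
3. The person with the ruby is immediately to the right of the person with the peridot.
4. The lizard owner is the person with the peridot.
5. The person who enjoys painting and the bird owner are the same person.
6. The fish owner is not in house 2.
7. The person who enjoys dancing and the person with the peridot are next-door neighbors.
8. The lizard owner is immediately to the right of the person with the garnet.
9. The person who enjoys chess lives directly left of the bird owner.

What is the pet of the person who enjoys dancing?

ferret

House 1's hobby must be yoga (nothing else left).
The person who enjoys chess is narrowed to house 2 or 3; consider each.
Placing it in house 2 leads to a contradiction, so it's in house 3.
By clue 2, the person with the ruby is in house 4.
The person with the peridot is in house 3 (clue 3).
Clue 4 places the lizard owner in house 3.
By clue 8, the person with the garnet is in house 2.
The bird owner is in house 4 (clue 9).
House 2 hobby: only dancing fits.
House 4 hobby: only painting fits.
House 2 pet: only ferret fits.
The only gemstone still possible for house 1 is jade.
House 1's pet must be fish (nothing else left).
So: house 1 = yoga/fish/jade, house 2 = dancing/ferret/garnet, house 3 = chess/lizard/peridot, house 4 = painting/bird/ruby.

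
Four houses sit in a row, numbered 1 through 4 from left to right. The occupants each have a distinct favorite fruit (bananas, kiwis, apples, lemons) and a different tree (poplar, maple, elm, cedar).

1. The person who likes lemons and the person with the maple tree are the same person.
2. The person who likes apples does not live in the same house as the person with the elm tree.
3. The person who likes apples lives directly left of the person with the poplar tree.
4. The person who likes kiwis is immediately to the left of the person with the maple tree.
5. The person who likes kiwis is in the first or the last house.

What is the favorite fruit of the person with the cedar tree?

apples

Clue 5: the person who likes kiwis is in house 1.
The person with the maple tree is in house 2 (clue 4).
The person who likes lemons is in house 2 (clue 1).
House 4's favorite fruit must be bananas (nothing else left).
The person with the poplar tree is in house 4 (clue 3).
House 3's favorite fruit must be apples (nothing else left).
The only tree still possible for house 1 is elm.
That leaves cedar as the tree for house 3.
So: house 1 = kiwis/elm, house 2 = lemons/maple, house 3 = apples/cedar, house 4 = bananas/poplar.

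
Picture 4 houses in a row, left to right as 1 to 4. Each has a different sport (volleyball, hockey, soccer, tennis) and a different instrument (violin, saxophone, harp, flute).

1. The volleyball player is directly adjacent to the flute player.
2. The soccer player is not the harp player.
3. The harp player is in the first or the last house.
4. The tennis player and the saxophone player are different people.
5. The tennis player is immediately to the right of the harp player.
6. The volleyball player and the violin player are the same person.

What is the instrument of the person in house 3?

violin

Clue 5 places the tennis player in house 2.
From clue 5, the harp player must be in house 1.
House 1 sport: only hockey fits.
The only instrument still possible for house 2 is flute.
Clue 1 places the volleyball player in house 3.
Clue 6 places the violin player in house 3.
So house 4 gets soccer for sport.
House 4's instrument must be saxophone (nothing else left).
So: house 1 = hockey/harp, house 2 = tennis/flute, house 3 = volleyball/violin, house 4 = soccer/saxophone.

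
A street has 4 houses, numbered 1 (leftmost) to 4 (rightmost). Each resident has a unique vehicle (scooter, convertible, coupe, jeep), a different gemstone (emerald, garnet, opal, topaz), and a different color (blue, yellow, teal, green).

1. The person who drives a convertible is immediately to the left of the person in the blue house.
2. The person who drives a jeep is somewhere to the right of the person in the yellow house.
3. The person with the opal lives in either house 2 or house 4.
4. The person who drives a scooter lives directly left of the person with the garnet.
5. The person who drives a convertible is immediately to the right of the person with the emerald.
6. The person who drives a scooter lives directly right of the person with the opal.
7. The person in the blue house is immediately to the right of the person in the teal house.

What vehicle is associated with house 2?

Clue 6: the person who drives a scooter is in house 3.
From clue 6, the person with the opal must be in house 2.
The only vehicle still possible for house 1 is coupe.
So house 2 gets convertible for vehicle.
House 4 vehicle: only jeep fits.
The person in the blue house is in house 3 (clue 1).
By clue 4, the person with the garnet is in house 4.
Clue 7: the person in the teal house is in house 2.
So house 1 gets emerald for gemstone.
House 3's gemstone must be topaz (nothing else left).
That leaves green as the color for house 4.
The only color still possible for house 1 is yellow.
So: house 1 = coupe/emerald/yellow, house 2 = convertible/opal/teal, house 3 = scooter/topaz/blue, house 4 = jeep/garnet/green.

convertible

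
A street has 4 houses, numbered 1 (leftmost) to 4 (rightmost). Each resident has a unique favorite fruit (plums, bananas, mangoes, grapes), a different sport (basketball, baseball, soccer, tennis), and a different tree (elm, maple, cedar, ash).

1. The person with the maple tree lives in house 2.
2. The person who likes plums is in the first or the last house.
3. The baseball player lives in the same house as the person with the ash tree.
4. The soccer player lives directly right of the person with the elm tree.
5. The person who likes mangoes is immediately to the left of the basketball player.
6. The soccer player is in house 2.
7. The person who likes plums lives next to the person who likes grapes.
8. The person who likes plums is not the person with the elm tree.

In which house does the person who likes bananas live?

The person with the maple tree is in house 2 (clue 1).
The soccer player is in house 2 (clue 6).
Clue 4 places the person with the elm tree in house 1.
By clue 8, the person who likes plums is in house 4.
So house 1 gets bananas for favorite fruit.
Clue 7 places the person who likes grapes in house 3.
House 2's favorite fruit must be mangoes (nothing else left).
House 1's sport must be tennis (nothing else left).
Clue 5: the basketball player is in house 3.
House 4 sport: only baseball fits.
Clue 3 places the person with the ash tree in house 4.
House 3 tree: only cedar fits.
So: house 1 = bananas/tennis/elm, house 2 = mangoes/soccer/maple, house 3 = grapes/basketball/cedar, house 4 = plums/baseball/ash.

1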